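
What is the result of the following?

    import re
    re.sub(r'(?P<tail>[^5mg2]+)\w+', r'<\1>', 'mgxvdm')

This matches one or more of any character except [5mg2] (captured as 'tail'); then one or more of a word character.
The replacement refers to a captured group, so each match is rewritten using its own captured text.

'mg<xvd>'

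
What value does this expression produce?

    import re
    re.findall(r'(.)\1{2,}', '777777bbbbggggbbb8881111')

['7', 'b', 'g', 'b', '8', '1']

A backreference is literal: `\1` must see the identical characters the first group matched.
`findall` collects group 1 from each match (6 total).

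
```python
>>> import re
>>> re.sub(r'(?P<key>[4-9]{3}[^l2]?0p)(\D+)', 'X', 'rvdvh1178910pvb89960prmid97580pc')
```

'rvdvh11XXX'

This matches exactly 3 of a character in [4-9], then optionally any character except [l2], then the literal '0p' (captured as 'key'); then one or more of a non-digit (captured).
Matches: at [7:15] → '78910pvb'; at [15:25] → '89960prmid'; at [25:32] → '97580pc'.
`sub` substitutes 'X' at each match site.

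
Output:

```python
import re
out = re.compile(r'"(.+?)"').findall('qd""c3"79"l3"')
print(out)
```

['"c3', 'l3']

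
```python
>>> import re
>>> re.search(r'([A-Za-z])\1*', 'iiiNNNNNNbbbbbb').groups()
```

`\1` has to match the exact text group 1 already captured.
`search` walks the string left to right and returns the first match it finds.
The match spans [0:3] → 'iii'.
Captured: group 1 = 'i'.

('i',)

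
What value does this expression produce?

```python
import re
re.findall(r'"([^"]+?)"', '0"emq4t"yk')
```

['emq4t']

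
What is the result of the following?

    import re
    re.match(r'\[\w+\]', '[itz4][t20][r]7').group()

'[itz4]'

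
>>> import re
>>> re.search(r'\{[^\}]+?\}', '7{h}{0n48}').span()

(1, 4)

`re.search` scans for the first position where the pattern succeeds.
The match spans [1:4] → '{h}'.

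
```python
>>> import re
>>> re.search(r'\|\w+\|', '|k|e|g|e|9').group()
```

The match spans [0:3] → '|k|'.

'|k|'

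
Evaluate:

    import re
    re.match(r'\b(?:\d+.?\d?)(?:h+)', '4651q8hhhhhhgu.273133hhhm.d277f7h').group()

'4651q8hhhhhh'

With `match`, the pattern is implicitly anchored at the beginning.
The match spans [0:12] → '4651q8hhhhhh'.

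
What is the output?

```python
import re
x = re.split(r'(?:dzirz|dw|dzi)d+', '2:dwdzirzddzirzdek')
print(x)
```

Each match becomes a cut point; 3 segments remain.

['2:', 'zirzd', 'ek']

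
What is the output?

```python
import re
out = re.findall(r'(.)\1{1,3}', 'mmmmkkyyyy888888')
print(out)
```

['m', 'k', 'y', '8', '8']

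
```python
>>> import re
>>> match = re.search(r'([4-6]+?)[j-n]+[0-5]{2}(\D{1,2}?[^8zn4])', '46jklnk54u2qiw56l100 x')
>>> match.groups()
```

('46', 'u2')

The match spans [0:11] → '46jklnk54u2'.
Captured: group 1 = '46', group 2 = 'u2'.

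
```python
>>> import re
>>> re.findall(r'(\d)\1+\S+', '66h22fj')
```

The backreference `\1` re-matches whatever the first group consumed, character for character.
Scanning left to right: at [0:7] match '66h22fj', group 1 = '6'.
One capturing group, so `findall` returns just the captured substring from the one match — 1 in all.

['6']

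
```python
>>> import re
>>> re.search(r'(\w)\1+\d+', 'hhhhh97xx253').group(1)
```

'h'

The backreference `\1` re-matches whatever the first group consumed, character for character.
Unlike `match`, `search` isn't anchored — it looks for the pattern anywhere in the string.
The match spans [0:7] → 'hhhhh97'.
Captured: group 1 = 'h'.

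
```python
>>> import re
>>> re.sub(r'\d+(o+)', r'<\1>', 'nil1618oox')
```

This matches one or more of a digit; then one or more of a literal 'o' (captured).
Matches: at [3:9] → '1618oo'.
The replacement refers to a captured group, so each match is rewritten using its own captured text.

'nil<oo>x'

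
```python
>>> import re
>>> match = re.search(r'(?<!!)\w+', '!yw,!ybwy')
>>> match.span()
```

(2, 3)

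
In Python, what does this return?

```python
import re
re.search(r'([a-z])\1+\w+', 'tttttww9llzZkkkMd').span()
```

`\1` is not a pattern — it's the concrete string captured by group 1, re-applied verbatim.
The match spans [0:17] → 'tttttww9llzZkkkMd'.

(0, 17)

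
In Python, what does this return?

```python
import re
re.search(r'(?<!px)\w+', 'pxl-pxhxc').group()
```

'pxl'

`(?!…)`/`(?<!…)` only lets a position through if the neighbouring text does NOT match; no characters are consumed.
Unlike `match`, `search` isn't anchored — it looks for the pattern anywhere in the string.
The match spans [0:3] → 'pxl'.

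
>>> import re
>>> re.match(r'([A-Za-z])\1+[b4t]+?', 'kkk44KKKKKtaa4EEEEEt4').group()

'kkk4'

With `match`, the pattern is implicitly anchored at the beginning.
The match spans [0:4] → 'kkk4'.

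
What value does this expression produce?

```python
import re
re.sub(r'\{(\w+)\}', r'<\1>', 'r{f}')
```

'r<f>'

Matches: at [1:4] → '{f}'.
Each match is replaced using the text its own group 1 captured.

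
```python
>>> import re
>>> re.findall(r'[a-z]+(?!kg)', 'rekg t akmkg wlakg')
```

['rekg', 't', 'akmkg', 'wlakg']

A negative assertion filters positions out without eating any characters.
Since nothing is captured, `findall` lists the 4 matched substrings directly.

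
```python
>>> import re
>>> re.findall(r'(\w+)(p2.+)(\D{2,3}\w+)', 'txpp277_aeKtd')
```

[('txp', 'p277_ae', 'Ktd')]

This matches one or more of a word character (captured); then the literal 'p2', then one or more of any character (captured); then 2 to 3 of a non-digit, then one or more of a word character (captured).
Scanning left to right: at [0:13] match 'txpp277_aeKtd', groups = ('txp', 'p277_ae', 'Ktd').
`findall` packs the 3 group values into a tuple for every match.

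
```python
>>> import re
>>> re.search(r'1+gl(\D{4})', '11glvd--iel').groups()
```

('vd--',)

The match spans [0:8] → '11glvd--'.
Captured: group 1 = 'vd--'.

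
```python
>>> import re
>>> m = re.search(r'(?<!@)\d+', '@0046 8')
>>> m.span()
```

(2, 5)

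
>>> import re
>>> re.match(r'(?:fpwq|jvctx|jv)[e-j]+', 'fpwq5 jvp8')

`match` is anchored at position 0; if the pattern doesn't fit there, it returns None.
Here position 0 doesn't satisfy it, so the call returns None.

None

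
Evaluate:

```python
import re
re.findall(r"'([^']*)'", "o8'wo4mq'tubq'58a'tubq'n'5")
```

['wo4mq', '58a', 'n']

One capturing group, so `findall` returns just the captured substring from each match — 3 in all.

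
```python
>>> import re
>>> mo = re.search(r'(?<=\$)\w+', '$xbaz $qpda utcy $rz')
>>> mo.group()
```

Because the assertion is zero-width, the text it checks is not consumed and won't appear in the result.
The match spans [1:5] → 'xbaz'.

'xbaz'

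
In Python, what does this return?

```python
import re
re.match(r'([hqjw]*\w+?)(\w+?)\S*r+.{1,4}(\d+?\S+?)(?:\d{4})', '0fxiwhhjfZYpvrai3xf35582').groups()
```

Pattern: zero or more of one of [hqjw], then one or more of a word character (lazy) (captured); then one or more of a word character (lazy) (captured); then zero or more of a non-whitespace character, then one or more of a literal 'r', then 1 to 4 of any character; then one or more of a digit (lazy), then one or more of a non-whitespace character (lazy) (captured); then exactly 4 of a digit (non-capturing group).
`re.match` only tries the pattern at the start of the string.
The match spans [0:23] → '0fxiwhhjfZYpvrai3xf3558'.
Captured: group 1 = '0', group 2 = 'f', group 3 = '3xf'.

('0', 'f', '3xf')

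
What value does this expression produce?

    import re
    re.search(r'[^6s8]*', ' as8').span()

Pattern: zero or more of any character except [6s8].
`re.search` scans for the first position where the pattern succeeds.
The match spans [0:2] → ' a'.

(0, 2)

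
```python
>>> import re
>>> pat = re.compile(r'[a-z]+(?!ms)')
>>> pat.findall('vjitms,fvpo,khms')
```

['vjitms', 'fvpo', 'khms']

`(?!…)`/`(?<!…)` only lets a position through if the neighbouring text does NOT match; no characters are consumed.
`findall` yields the raw match text (3 of them) because the pattern has no groups.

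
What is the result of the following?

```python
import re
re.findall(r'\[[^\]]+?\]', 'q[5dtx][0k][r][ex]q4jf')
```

['[5dtx]', '[0k]', '[r]', '[ex]']

Walking the string: at [1:7] → '[5dtx]'; at [7:11] → '[0k]'; at [11:14] → '[r]'; at [14:18] → '[ex]'.
With no groups in the pattern, `findall` gives back each whole match — 4 here.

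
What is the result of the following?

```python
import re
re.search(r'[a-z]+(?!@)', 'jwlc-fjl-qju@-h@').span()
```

(0, 4)

Because the assertion is negative and zero-width, positions next to the forbidden text are skipped.
The match spans [0:4] → 'jwlc'.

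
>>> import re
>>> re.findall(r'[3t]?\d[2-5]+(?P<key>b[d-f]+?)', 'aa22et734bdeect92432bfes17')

['bd', 'bf']

This matches optionally one of [3t], then a digit, then one or more of a character in [2-5]; then a literal 'b', then one or more of a character in [d-f] (lazy) (captured as 'key').
One capturing group, so `findall` returns just the captured substring from each match — 2 in all.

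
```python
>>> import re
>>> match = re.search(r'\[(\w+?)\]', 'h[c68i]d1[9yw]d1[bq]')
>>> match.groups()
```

('c68i',)

`search` walks the string left to right and returns the first match it finds.
The match spans [1:7] → '[c68i]'.
Captured: group 1 = 'c68i'.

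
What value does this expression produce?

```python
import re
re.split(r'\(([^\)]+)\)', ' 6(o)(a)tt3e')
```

[' 6', 'o', '', 'a', 'tt3e']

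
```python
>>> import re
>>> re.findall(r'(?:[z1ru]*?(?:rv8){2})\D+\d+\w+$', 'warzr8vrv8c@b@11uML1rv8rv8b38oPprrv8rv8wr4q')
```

['1rv8rv8b38oPprrv8rv8wr4q']

This matches zero or more of one of [z1ru] (lazy), then the literal 'rv8' repeated 2 times (non-capturing group); then one or more of a non-digit; then one or more of a digit, then one or more of a word character; then anchored at the end.
`findall` yields the raw match text (1 of them) because the pattern has no groups.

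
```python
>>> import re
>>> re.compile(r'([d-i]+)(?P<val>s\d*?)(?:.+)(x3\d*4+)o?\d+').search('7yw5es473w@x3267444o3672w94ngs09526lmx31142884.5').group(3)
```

The match spans [4:46] → 'es473w@x3267444o3672w94ngs09526lmx31142884'.
Captured: group 1 = 'e', group 2 = 's', group 3 = 'x3114'.

'x3114'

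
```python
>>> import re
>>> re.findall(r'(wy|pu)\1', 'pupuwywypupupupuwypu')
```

['pu', 'wy', 'pu', 'pu']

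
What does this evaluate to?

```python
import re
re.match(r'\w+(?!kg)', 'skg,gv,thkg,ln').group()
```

'skg'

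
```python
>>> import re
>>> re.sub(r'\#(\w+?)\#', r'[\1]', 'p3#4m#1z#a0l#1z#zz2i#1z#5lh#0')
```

'p3[4m]1z[a0l]1z[zz2i]1z[5lh]0'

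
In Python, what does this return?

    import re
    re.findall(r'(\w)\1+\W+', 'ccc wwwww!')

['c', 'w']

`\1` is not a pattern — it's the concrete string captured by group 1, re-applied verbatim.
Scanning left to right: at [0:4] match 'ccc ', group 1 = 'c'; at [4:10] match 'wwwww!', group 1 = 'w'.
`findall` collects group 1 from each match (2 total).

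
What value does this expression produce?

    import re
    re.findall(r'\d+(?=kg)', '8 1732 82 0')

With no groups in the pattern, `findall` gives back each whole match — 0 here.
Nothing in the string satisfies the pattern, so the list is empty.

[]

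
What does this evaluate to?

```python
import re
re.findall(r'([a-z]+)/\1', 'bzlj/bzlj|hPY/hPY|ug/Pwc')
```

`\1` is not a pattern — it's the concrete string captured by group 1, re-applied verbatim.
`findall` collects group 1 from the one match (1 total).

['bzlj']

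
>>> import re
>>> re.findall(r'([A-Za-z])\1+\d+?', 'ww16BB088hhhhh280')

`\1` has to match the exact text group 1 already captured.
`findall` collects group 1 from each match (3 total).

['w', 'B', 'h']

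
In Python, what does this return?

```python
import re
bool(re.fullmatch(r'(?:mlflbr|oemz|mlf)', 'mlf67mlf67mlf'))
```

False

`fullmatch` succeeds only if the pattern covers the string from start to end.
Here the string isn't matched end-to-end, so the call returns None, and `bool(None)` is False.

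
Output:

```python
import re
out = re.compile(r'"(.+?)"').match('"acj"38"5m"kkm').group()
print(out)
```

The `?` after the quantifier makes it lazy — it takes as little as possible before letting the rest of the pattern try.
`re.match` won't scan ahead — the pattern has to work from the very first character.
The match spans [0:5] → '"acj"'.
Captured: group 1 = 'acj'.

"acj"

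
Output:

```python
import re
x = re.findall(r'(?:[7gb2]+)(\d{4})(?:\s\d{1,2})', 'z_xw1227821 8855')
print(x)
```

['7821']

Pattern: one or more of one of [7gb2] (non-capturing group); then exactly 4 of a digit (captured); then whitespace, then 1 to 2 of a digit (non-capturing group).
Because there's exactly one group, `findall` drops the full match and keeps group 1 from the one hit.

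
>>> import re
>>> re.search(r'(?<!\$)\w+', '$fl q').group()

'l'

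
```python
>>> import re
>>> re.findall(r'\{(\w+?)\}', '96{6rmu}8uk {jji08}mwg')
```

['6rmu', 'jji08']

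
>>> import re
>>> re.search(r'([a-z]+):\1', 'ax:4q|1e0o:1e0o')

`\1` has to match the exact text group 1 already captured.
Here the pattern never matches, so the call returns None.

None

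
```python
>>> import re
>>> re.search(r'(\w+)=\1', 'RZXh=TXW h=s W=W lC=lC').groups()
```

('W',)

`\1` has to match the exact text group 1 already captured.
`re.search` scans for the first position where the pattern succeeds.
The match spans [13:16] → 'W=W'.
Captured: group 1 = 'W'.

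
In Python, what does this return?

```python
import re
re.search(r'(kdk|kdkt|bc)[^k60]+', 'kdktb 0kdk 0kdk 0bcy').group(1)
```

'kdk'

Alternation tries branches left to right and keeps the first one that lets the overall match succeed at that position.
`re.search` scans for the first position where the pattern succeeds.
The match spans [0:6] → 'kdktb '.
Captured: group 1 = 'kdk'.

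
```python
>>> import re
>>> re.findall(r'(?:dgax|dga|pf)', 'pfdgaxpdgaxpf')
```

['pf', 'dgax', 'dgax', 'pf']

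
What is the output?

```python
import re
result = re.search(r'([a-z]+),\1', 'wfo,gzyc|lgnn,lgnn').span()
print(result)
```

`\1` has to match the exact text group 1 already captured.
`search` walks the string left to right and returns the first match it finds.
The match spans [9:18] → 'lgnn,lgnn'.
Captured: group 1 = 'lgnn'.

(9, 18)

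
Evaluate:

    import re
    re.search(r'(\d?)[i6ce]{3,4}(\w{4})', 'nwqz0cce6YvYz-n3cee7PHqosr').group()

This matches optionally a digit (captured); then 3 to 4 of one of [i6ce]; then exactly 4 of a word character (captured).
The match spans [4:13] → '0cce6YvYz'.

'0cce6YvYz'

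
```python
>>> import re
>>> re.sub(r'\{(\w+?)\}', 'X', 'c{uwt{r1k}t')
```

'c{uwtXt'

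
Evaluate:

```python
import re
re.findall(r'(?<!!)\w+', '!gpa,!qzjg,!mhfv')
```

['pa', 'zjg', 'hfv']

A negative assertion filters positions out without eating any characters.
Matches: at [2:4] → 'pa'; at [7:10] → 'zjg'; at [13:16] → 'hfv'.
`findall` yields the raw match text (3 of them) because the pattern has no groups.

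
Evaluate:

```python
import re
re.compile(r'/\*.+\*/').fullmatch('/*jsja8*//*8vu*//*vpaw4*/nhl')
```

None

`re.fullmatch` requires the pattern to consume the entire string.
Here the pattern can't cover the whole string, so the call returns None.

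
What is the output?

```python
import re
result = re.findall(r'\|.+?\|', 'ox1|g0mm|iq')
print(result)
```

['|g0mm|']

Scanning left to right: at [3:9] → '|g0mm|'.
With no groups in the pattern, `findall` gives back each whole match — 1 here.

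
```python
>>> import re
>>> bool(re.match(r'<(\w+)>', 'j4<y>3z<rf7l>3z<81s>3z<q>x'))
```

False

`match` is anchored at position 0; if the pattern doesn't fit there, it returns None.
Here the pattern fails at index 0, so the call returns None, and `bool(None)` is False.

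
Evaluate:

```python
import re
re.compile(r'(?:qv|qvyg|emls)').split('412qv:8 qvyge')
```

['412', ':8 ', 'yge']

`|` is ordered: at each position the engine commits to the first alternative that works.
Matches to split on: at [3:5] → 'qv'; at [8:10] → 'qv'.
The string is cut at each match, leaving 3 pieces.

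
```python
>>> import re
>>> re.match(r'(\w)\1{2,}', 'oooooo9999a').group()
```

'oooooo'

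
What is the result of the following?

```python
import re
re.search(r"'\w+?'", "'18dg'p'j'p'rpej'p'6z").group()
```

The match spans [0:6] → "'18dg'".

"'18dg'"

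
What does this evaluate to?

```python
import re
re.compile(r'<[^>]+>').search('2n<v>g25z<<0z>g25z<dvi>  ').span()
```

(2, 5)

The match spans [2:5] → '<v>'.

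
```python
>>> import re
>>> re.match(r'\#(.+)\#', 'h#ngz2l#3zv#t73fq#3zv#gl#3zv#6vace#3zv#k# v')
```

None

`re.match` only tries the pattern at the start of the string.
Here the string doesn't start with a match, so the call returns None.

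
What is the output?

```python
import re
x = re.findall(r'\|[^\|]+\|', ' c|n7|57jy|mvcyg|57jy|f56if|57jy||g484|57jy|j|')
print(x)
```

['|n7|', '|mvcyg|', '|f56if|', '|g484|', '|j|']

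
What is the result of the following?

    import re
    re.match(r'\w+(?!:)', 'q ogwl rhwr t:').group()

'q'

A negative assertion filters positions out without eating any characters.
`match` is anchored at position 0; if the pattern doesn't fit there, it returns None.
The match spans [0:1] → 'q'.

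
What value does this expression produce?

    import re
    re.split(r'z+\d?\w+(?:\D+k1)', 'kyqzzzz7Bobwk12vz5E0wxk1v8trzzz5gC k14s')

Pattern: one or more of the literal 'z', then optionally a digit, then one or more of a word character; then one or more of a non-digit, then the literal 'k1' (non-capturing group).
Matches to split on: at [3:37] → 'zzzz7Bobwk12vz5E0wxk1v8trzzz5gC k1'.
Each match becomes a cut point; 2 segments remain.

['kyq', '4s']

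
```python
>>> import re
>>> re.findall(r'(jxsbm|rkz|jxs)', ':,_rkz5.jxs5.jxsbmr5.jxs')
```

['rkz', 'jxs', 'jxsbm', 'jxs']

Branches in `(...|...)` are attempted left-to-right; the first branch that allows the whole pattern to succeed is taken.
Matches: at [3:6] match 'rkz', group 1 = 'rkz'; at [8:11] match 'jxs', group 1 = 'jxs'; at [13:18] match 'jxsbm', group 1 = 'jxsbm'; at [21:24] match 'jxs', group 1 = 'jxs'.
`findall` collects group 1 from each match (4 total).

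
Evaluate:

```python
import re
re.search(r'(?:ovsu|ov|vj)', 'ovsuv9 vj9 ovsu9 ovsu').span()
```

(0, 4)

Alternation tries branches left to right and keeps the first one that lets the overall match succeed at that position.
`search` walks the string left to right and returns the first match it finds.
The match spans [0:4] → 'ovsu'.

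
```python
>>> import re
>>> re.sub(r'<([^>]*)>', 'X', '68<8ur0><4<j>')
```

Matches: at [2:8] → '<8ur0>'; at [8:13] → '<4<j>'.
Each match is replaced by 'X'.

'68XX'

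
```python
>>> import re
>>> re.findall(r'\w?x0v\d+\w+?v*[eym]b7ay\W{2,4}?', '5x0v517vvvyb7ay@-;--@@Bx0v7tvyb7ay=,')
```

['5x0v517vvvyb7ay@-', 'Bx0v7tvyb7ay=,']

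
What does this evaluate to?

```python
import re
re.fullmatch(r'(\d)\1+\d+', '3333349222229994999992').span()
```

`\1` has to match the exact text group 1 already captured.
`re.fullmatch` requires the pattern to consume the entire string.
The match spans [0:22] → '3333349222229994999992'.
Captured: group 1 = '3'.

(0, 22)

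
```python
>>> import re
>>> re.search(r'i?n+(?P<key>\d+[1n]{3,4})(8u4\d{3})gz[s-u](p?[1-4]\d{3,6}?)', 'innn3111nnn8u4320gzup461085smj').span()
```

The pattern matches optionally the literal 'i', then one or more of a literal 'n'; then one or more of a digit, then 3 to 4 of one of [1n] (captured as 'key'); then the literal '8u4', then exactly 3 of a digit (captured); then the literal 'gz', then a character in [s-u]; then optionally the literal 'p', then a character in [1-4], then 3 to 6 of a digit (lazy) (captured).
Lazy quantifiers expand one character at a time until the remainder of the pattern can match.
`re.search` scans for the first position where the pattern succeeds.
The match spans [0:25] → 'innn3111nnn8u4320gzup4610'.
Captured: group 1 = '3111nnn', group 2 = '8u4320', group 3 = 'p4610'.

(0, 25)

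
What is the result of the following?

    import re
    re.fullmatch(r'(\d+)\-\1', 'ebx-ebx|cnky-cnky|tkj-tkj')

`fullmatch` succeeds only if the pattern covers the string from start to end.
Here the string isn't matched end-to-end, so the call returns None.

None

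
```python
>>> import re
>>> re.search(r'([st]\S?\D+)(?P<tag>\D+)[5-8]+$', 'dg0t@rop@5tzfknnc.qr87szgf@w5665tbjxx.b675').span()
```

(32, 42)

The match spans [32:42] → 'tbjxx.b675'.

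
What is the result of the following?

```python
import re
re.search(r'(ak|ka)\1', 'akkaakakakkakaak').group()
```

After group 1 captures some text, `\1` only succeeds where that same text appears again.
The match spans [4:8] → 'akak'.

'akak'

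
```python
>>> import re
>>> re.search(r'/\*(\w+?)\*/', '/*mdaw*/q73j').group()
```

`re.search` tries every starting position until one works.
The match spans [0:8] → '/*mdaw*/'.
Captured: group 1 = 'mdaw'.

'/*mdaw*/'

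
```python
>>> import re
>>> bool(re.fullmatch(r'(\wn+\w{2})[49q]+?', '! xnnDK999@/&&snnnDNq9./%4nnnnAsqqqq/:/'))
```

Pattern: a word character, then one or more of a literal 'n', then exactly 2 of a word character (captured); then one or more of one of [49q] (lazy).
`re.fullmatch` requires the pattern to consume the entire string.
Here the pattern can't cover the whole string, so the call returns None, and `bool(None)` is False.

False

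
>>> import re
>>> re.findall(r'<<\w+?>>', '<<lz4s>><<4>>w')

Walking the string: at [0:8] → '<<lz4s>>'; at [8:13] → '<<4>>'.
`findall` yields the raw match text (2 of them) because the pattern has no groups.

['<<lz4s>>', '<<4>>']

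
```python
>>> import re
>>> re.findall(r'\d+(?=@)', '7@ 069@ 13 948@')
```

The lookaround is zero-width — it requires the adjacent text to match without consuming it, so the asserted text isn't part of the match.
`findall` yields the raw match text (3 of them) because the pattern has no groups.

['7', '069', '948']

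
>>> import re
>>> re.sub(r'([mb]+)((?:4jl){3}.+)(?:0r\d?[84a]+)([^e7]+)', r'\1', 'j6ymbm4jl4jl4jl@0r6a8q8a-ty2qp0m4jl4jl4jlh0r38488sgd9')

`\1` in the replacement pulls in group 1's text for each match.

'j6ymbm'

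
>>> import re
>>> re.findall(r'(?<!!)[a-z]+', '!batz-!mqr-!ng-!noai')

['atz', 'qr', 'g', 'oai']

The negative lookahead/lookbehind blocks any match where the forbidden context is present.
Matches: at [2:5] → 'atz'; at [8:10] → 'qr'; at [13:14] → 'g'; at [17:20] → 'oai'.
No capturing groups, so `findall` returns the 4 full match strings.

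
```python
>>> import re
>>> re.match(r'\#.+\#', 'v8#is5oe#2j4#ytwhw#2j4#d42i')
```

`re.match` won't scan ahead — the pattern has to work from the very first character.
Here the pattern fails at index 0, so the call returns None.

None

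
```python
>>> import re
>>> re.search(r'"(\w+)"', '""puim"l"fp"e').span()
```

The match spans [1:7] → '"puim"'.

(1, 7)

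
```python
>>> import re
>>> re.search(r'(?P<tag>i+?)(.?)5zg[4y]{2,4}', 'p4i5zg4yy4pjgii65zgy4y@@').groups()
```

('i', '')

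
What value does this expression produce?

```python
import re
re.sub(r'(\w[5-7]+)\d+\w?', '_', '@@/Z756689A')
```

The pattern matches a word character, then one or more of a character in [5-7] (captured); then one or more of a digit, then optionally a word character.
`sub` substitutes '_' at each match site.

'@@/_'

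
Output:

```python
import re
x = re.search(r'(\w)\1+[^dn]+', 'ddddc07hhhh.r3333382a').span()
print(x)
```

(0, 21)

`\1` is not a pattern — it's the concrete string captured by group 1, re-applied verbatim.
Unlike `match`, `search` isn't anchored — it looks for the pattern anywhere in the string.
The match spans [0:21] → 'ddddc07hhhh.r3333382a'.
Captured: group 1 = 'd'.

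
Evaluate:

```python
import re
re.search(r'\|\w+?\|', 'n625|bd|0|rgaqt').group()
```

'|bd|'

`re.search` scans for the first position where the pattern succeeds.
The match spans [4:8] → '|bd|'.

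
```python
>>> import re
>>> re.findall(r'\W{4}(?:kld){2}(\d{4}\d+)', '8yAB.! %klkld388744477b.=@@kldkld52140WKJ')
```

['52140']

Pattern: exactly 4 of a non-word character, then the literal 'kld' repeated 2 times; then exactly 4 of a digit, then one or more of a digit (captured).
Scanning left to right: at [23:38] match '.=@@kldkld52140', group 1 = '52140'.
With a single group, `findall` returns only what that group captured — 1 item.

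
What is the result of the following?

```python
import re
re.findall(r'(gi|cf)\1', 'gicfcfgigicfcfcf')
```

`\1` is not a pattern — it's the concrete string captured by group 1, re-applied verbatim.
Matches: at [2:6] match 'cfcf', group 1 = 'cf'; at [6:10] match 'gigi', group 1 = 'gi'; at [10:14] match 'cfcf', group 1 = 'cf'.
`findall` collects group 1 from each match (3 total).

['cf', 'gi', 'cf']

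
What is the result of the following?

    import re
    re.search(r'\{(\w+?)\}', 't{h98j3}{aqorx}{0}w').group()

'{h98j3}'

`search` walks the string left to right and returns the first match it finds.
The match spans [1:8] → '{h98j3}'.
Captured: group 1 = 'h98j3'.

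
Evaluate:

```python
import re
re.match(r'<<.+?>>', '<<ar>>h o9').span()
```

`re.match` won't scan ahead — the pattern has to work from the very first character.
The match spans [0:6] → '<<ar>>'.

(0, 6)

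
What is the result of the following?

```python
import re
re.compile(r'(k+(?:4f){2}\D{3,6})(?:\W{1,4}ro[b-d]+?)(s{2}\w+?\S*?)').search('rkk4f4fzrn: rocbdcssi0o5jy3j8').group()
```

This matches one or more of the literal 'k', then the literal '4f' repeated 2 times, then 3 to 6 of a non-digit (captured); then 1 to 4 of a non-word character, then the literal 'ro', then one or more of a character in [b-d] (lazy) (non-capturing group); then exactly 2 of the literal 's', then one or more of a word character (lazy), then zero or more of a non-whitespace character (lazy) (captured).
A non-greedy quantifier consumes as few characters as it can — just enough that the remainder of the pattern still matches from where it stops; whatever follows it matches normally.
`re.search` tries every starting position until one works.
The match spans [1:21] → 'kk4f4fzrn: rocbdcssi'.
Captured: group 1 = 'kk4f4fzrn:', group 2 = 'ssi'.

'kk4f4fzrn: rocbdcssi'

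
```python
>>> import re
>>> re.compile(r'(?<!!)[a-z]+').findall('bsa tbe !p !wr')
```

Because the assertion is negative and zero-width, positions next to the forbidden text are skipped.
Matches: at [0:3] → 'bsa'; at [4:7] → 'tbe'; at [13:14] → 'r'.
`findall` yields the raw match text (3 of them) because the pattern has no groups.

['bsa', 'tbe', 'r']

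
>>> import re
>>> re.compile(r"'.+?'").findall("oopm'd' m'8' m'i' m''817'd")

["'d'", "'8'", "'i'", "''817'"]

Walking the string: at [4:7] → "'d'"; at [9:12] → "'8'"; at [14:17] → "'i'"; at [19:25] → "''817'".
No capturing groups, so `findall` returns the 4 full match strings.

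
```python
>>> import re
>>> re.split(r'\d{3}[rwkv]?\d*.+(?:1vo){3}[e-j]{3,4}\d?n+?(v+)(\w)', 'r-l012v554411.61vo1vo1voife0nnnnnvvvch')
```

['r-l', 'vvv', 'c', 'h']

Pattern: exactly 3 of a digit, then optionally one of [rwkv], then zero or more of a digit; then one or more of any character, then the literal '1vo' repeated 3 times, then 3 to 4 of a character in [e-j]; then optionally a digit, then one or more of the literal 'n' (lazy); then one or more of a literal 'v' (captured); then a word character (captured).
Matches to split on: at [3:37] → '012v554411.61vo1vo1voife0nnnnnvvvc'.
Because the pattern has a capturing group, `split` also inserts each captured text between the pieces.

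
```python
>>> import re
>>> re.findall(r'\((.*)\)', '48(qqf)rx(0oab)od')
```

Because there's exactly one group, `findall` drops the full match and keeps group 1 from the one hit.

['qqf)rx(0oab']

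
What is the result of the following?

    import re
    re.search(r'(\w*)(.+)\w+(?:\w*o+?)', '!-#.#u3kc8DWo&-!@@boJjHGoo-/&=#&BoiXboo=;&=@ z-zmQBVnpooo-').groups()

('', '!-#.#u3kc8DWo&-!@@boJjHGoo-/&=#&BoiXboo=;&=@ z-zmQBVnpo')

The pattern matches zero or more of a word character (captured); then one or more of any character (captured); then one or more of a word character; then zero or more of a word character, then one or more of a literal 'o' (lazy) (non-capturing group).
`re.search` tries every starting position until one works.
The match spans [0:57] → '!-#.#u3kc8DWo&-!@@boJjHGoo-/&=#&BoiXboo=;&=@ z-zmQBVnpooo'.
Captured: group 1 = '', group 2 = '!-#.#u3kc8DWo&-!@@boJjHGoo-/&=#&BoiXboo=;&=@ z-zmQBVnpo'.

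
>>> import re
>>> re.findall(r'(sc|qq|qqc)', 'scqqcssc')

Alternation isn't longest-match — the leftmost alternative that fits at this position is chosen.
One capturing group, so `findall` returns just the captured substring from each match — 3 in all.

['sc', 'qq', 'sc']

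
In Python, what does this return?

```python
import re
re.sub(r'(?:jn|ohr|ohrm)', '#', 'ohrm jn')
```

'#m #'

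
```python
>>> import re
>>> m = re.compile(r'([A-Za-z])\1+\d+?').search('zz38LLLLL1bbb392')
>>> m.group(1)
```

The match spans [0:3] → 'zz3'.
Captured: group 1 = 'z'.

'z'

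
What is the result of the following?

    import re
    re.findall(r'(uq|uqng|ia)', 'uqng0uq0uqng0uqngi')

Alternation isn't longest-match — the leftmost alternative that fits at this position is chosen.
One capturing group, so `findall` returns just the captured substring from each match — 4 in all.

['uq', 'uq', 'uq', 'uq']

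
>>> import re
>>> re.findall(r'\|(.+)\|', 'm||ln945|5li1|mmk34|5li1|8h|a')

One capturing group, so `findall` returns just the captured substring from the one match — 1 in all.

['|ln945|5li1|mmk34|5li1|8h']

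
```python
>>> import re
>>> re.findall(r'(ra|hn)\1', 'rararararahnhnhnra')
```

After group 1 captures some text, `\1` only succeeds where that same text appears again.
Walking the string: at [0:4] match 'rara', group 1 = 'ra'; at [4:8] match 'rara', group 1 = 'ra'; at [10:14] match 'hnhn', group 1 = 'hn'.
`findall` collects group 1 from each match (3 total).

['ra', 'ra', 'hn']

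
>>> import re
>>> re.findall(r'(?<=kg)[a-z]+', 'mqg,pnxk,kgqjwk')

['qjwk']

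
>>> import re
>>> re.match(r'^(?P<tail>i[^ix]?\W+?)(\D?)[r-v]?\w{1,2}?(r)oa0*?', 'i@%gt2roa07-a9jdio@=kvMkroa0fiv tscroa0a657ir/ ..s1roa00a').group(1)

'i@%'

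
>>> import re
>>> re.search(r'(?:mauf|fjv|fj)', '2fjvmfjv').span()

(1, 4)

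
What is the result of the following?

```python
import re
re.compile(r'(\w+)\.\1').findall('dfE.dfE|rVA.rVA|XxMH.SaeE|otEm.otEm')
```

After group 1 captures some text, `\1` only succeeds where that same text appears again.
One capturing group, so `findall` returns just the captured substring from each match — 3 in all.

['dfE', 'rVA', 'otEm']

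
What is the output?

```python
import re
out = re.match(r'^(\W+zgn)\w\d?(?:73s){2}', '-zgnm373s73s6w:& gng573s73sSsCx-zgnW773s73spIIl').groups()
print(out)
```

('-zgn',)

Pattern: anchored at the start of the string; then one or more of a non-word character, then the literal 'zgn' (captured); then a word character, then optionally a digit, then the literal '73s' repeated 2 times.
`match` is anchored at position 0; if the pattern doesn't fit there, it returns None.
The match spans [0:12] → '-zgnm373s73s'.
Captured: group 1 = '-zgn'.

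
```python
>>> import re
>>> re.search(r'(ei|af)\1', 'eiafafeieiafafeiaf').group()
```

'afaf'

A backreference is literal: `\1` must see the identical characters the first group matched.
`re.search` scans for the first position where the pattern succeeds.
The match spans [2:6] → 'afaf'.
Captured: group 1 = 'af'.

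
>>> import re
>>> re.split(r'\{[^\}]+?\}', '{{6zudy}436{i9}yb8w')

Each match becomes a cut point; 3 segments remain.

['', '436', 'yb8w']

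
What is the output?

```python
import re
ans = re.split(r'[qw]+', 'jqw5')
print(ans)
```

['j', '5']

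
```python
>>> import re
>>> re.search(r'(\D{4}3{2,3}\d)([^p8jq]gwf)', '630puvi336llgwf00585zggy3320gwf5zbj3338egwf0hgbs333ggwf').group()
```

'zggy3320gwf'

This matches exactly 4 of a non-digit, then 2 to 3 of the literal '3', then a digit (captured); then any character except [p8jq], then the literal 'gwf' (captured).
The match spans [20:31] → 'zggy3320gwf'.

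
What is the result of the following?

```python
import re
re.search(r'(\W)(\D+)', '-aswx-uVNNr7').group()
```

Pattern: a non-word character (captured); then one or more of a non-digit (captured).
`search` walks the string left to right and returns the first match it finds.
The match spans [0:11] → '-aswx-uVNNr'.
Captured: group 1 = '-', group 2 = 'aswx-uVNNr'.

'-aswx-uVNNr'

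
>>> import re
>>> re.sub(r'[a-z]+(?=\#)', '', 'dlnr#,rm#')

The lookaround is zero-width — it requires the adjacent text to match without consuming it, so the asserted text isn't part of the match.
Every occurrence is swapped for ''.

'#,#'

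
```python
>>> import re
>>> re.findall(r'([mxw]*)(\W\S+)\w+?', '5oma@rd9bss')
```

This matches zero or more of one of [mxw] (captured); then a non-word character, then one or more of a non-whitespace character (captured); then one or more of a word character (lazy).
Multiple groups make `findall` return tuples — one 2-tuple for the one match.

[('', '@rd9bs')]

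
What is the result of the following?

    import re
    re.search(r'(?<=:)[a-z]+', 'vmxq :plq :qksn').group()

Because the assertion is zero-width, the text it checks is not consumed and won't appear in the result.
`re.search` tries every starting position until one works.
The match spans [6:9] → 'plq'.

'plq'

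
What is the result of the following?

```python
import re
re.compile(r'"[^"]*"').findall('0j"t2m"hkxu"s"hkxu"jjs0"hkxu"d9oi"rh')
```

['"t2m"', '"s"', '"jjs0"', '"d9oi"']

Walking the string: at [2:7] → '"t2m"'; at [11:14] → '"s"'; at [18:24] → '"jjs0"'; at [28:34] → '"d9oi"'.
Since nothing is captured, `findall` lists the 4 matched substrings directly.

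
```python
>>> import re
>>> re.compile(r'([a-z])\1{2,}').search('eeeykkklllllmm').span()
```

(0, 3)

The backreference `\1` re-matches whatever the first group consumed, character for character.
`search` walks the string left to right and returns the first match it finds.
The match spans [0:3] → 'eee'.
Captured: group 1 = 'e'.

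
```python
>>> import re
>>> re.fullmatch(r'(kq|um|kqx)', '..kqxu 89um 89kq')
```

`fullmatch` succeeds only if the pattern covers the string from start to end.
Here there's no way to consume every character, so the call returns None.

None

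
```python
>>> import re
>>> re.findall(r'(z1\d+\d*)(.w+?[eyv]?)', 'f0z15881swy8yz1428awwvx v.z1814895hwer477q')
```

[('z15881', 'swy'), ('z1428', 'aw'), ('z1814895', 'hwe')]

Pattern: the literal 'z1', then one or more of a digit, then zero or more of a digit (captured); then any character, then one or more of a literal 'w' (lazy), then optionally one of [eyv] (captured).
Lazy quantifiers expand one character at a time until the remainder of the pattern can match.
Matches: at [2:11] match 'z15881swy', groups = ('z15881', 'swy'); at [13:20] match 'z1428aw', groups = ('z1428', 'aw'); at [26:37] match 'z1814895hwe', groups = ('z1814895', 'hwe').
Multiple groups make `findall` return tuples — one 2-tuple for each match.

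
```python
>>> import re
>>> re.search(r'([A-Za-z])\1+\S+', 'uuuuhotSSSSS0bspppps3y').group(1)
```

`\1` has to match the exact text group 1 already captured.
Unlike `match`, `search` isn't anchored — it looks for the pattern anywhere in the string.
The match spans [0:22] → 'uuuuhotSSSSS0bspppps3y'.
Captured: group 1 = 'u'.

'u'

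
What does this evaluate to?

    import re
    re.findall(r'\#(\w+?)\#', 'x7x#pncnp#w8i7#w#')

['pncnp', 'w']

One capturing group, so `findall` returns just the captured substring from each match — 2 in all.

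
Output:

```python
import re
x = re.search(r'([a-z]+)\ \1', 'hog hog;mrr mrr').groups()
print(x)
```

The match spans [0:7] → 'hog hog'.
Captured: group 1 = 'hog'.

('hog',)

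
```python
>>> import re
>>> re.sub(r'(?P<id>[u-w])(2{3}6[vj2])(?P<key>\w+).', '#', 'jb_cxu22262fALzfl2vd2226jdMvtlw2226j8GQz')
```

'jb_cx#'

Pattern: a character in [u-w] (captured as 'id'); then exactly 3 of a literal '2', then the literal '6', then one of [vj2] (captured); then one or more of a word character (captured as 'key'); then any character.
Matches: at [5:40] → 'u22262fALzfl2vd2226jdMvtlw2226j8GQz'.
Each match is replaced by '#'.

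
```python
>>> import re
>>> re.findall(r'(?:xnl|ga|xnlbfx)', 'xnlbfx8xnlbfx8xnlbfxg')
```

['xnl', 'xnl', 'xnl']

Branches in `(...|...)` are attempted left-to-right; the first branch that allows the whole pattern to succeed is taken.
`findall` yields the raw match text (3 of them) because the pattern has no groups.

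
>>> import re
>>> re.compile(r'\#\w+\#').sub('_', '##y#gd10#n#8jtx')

'#_gd10_8jtx'

Matches: at [1:4] → '#y#'; at [8:11] → '#n#'.
`sub` substitutes '_' at each match site.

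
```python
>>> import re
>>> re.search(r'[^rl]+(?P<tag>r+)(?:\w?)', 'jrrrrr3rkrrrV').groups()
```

This matches one or more of any character except [rl]; then one or more of a literal 'r' (captured as 'tag'); then optionally a word character (non-capturing group).
`re.search` scans for the first position where the pattern succeeds.
The match spans [0:7] → 'jrrrrr3'.
Captured: group 1 = 'rrrrr'.

('rrrrr',)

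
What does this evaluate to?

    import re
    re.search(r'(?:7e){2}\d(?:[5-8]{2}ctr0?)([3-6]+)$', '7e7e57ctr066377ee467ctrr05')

This matches the literal '7e' repeated 2 times, then a digit; then exactly 2 of a character in [5-8], then the literal 'ctr', then optionally a literal '0' (non-capturing group); then one or more of a character in [3-6] (captured); then anchored at the end.
Here no position works, so the call returns None.

None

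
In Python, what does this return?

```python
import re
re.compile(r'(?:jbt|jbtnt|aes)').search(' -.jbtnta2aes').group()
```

'jbt'

The regex engine tests alternatives in the order written; an earlier branch that matches wins even if a later one would match more.
Unlike `match`, `search` isn't anchored — it looks for the pattern anywhere in the string.
The match spans [3:6] → 'jbt'.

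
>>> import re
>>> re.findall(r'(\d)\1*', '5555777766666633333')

['5', '7', '6', '3']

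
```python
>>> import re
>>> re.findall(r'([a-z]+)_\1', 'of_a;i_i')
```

['i']

After group 1 captures some text, `\1` only succeeds where that same text appears again.
Matches: at [5:8] match 'i_i', group 1 = 'i'.
`findall` collects group 1 from the one match (1 total).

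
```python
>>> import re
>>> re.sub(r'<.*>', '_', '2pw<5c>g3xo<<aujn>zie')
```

'2pw_zie'

Matches: at [3:18] → '<5c>g3xo<<aujn>'.
Each match is replaced by '_'.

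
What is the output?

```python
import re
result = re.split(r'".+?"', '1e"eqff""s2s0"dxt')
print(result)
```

['1e', '', 'dxt']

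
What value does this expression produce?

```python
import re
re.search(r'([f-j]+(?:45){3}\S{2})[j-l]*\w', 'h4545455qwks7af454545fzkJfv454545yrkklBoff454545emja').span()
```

The pattern matches one or more of a character in [f-j], then the literal '45' repeated 3 times, then exactly 2 of a non-whitespace character (captured); then zero or more of a character in [j-l], then a word character.
`re.search` tries every starting position until one works.
The match spans [0:10] → 'h4545455qw'.
Captured: group 1 = 'h4545455q'.

(0, 10)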